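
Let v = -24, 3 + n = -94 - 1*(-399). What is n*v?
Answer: -7248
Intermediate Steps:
n = 302 (n = -3 + (-94 - 1*(-399)) = -3 + (-94 + 399) = -3 + 305 = 302)
n*v = 302*(-24) = -7248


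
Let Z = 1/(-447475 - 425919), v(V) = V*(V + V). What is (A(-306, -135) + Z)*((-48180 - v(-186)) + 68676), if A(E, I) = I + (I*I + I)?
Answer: -381820205121612/436697 ≈ -8.7434e+8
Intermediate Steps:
v(V) = 2*V² (v(V) = V*(2*V) = 2*V²)
Z = -1/873394 (Z = 1/(-873394) = -1/873394 ≈ -1.1450e-6)
A(E, I) = I² + 2*I (A(E, I) = I + (I² + I) = I + (I + I²) = I² + 2*I)
(A(-306, -135) + Z)*((-48180 - v(-186)) + 68676) = (-135*(2 - 135) - 1/873394)*((-48180 - 2*(-186)²) + 68676) = (-135*(-133) - 1/873394)*((-48180 - 2*34596) + 68676) = (17955 - 1/873394)*((-48180 - 1*69192) + 68676) = 15681789269*((-48180 - 69192) + 68676)/873394 = 15681789269*(-117372 + 68676)/873394 = (15681789269/873394)*(-48696) = -381820205121612/436697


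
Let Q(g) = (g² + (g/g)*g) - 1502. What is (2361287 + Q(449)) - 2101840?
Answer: 459995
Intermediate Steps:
Q(g) = -1502 + g + g² (Q(g) = (g² + 1*g) - 1502 = (g² + g) - 1502 = (g + g²) - 1502 = -1502 + g + g²)
(2361287 + Q(449)) - 2101840 = (2361287 + (-1502 + 449 + 449²)) - 2101840 = (2361287 + (-1502 + 449 + 201601)) - 2101840 = (2361287 + 200548) - 2101840 = 2561835 - 2101840 = 459995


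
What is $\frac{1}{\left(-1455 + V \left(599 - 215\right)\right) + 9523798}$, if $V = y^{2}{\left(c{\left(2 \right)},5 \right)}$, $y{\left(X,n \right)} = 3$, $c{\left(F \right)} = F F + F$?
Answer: $\frac{1}{9525799} \approx 1.0498 \cdot 10^{-7}$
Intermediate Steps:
$c{\left(F \right)} = F + F^{2}$ ($c{\left(F \right)} = F^{2} + F = F + F^{2}$)
$V = 9$ ($V = 3^{2} = 9$)
$\frac{1}{\left(-1455 + V \left(599 - 215\right)\right) + 9523798} = \frac{1}{\left(-1455 + 9 \left(599 - 215\right)\right) + 9523798} = \frac{1}{\left(-1455 + 9 \cdot 384\right) + 9523798} = \frac{1}{\left(-1455 + 3456\right) + 9523798} = \frac{1}{2001 + 9523798} = \frac{1}{9525799}$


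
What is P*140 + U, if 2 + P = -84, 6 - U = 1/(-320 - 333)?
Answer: -7858201/653 ≈ -12034.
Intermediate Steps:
U = 3919/653 (U = 6 - 1/(-320 - 333) = 6 - 1/(-653) = 6 - 1*(-1/653) = 6 + 1/653 = 3919/653 ≈ 6.0015)
P = -86 (P = -2 - 84 = -86)
P*140 + U = -86*140 + 3919/653 = -12040 + 3919/653 = -7858201/653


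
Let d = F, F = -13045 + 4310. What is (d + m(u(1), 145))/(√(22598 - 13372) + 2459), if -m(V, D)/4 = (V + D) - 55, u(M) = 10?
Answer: -1497531/402497 + 609*√9226/402497 ≈ -3.5753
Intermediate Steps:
F = -8735
d = -8735
m(V, D) = 220 - 4*D - 4*V (m(V, D) = -4*((V + D) - 55) = -4*((D + V) - 55) = -4*(-55 + D + V) = 220 - 4*D - 4*V)
(d + m(u(1), 145))/(√(22598 - 13372) + 2459) = (-8735 + (220 - 4*145 - 4*10))/(√(22598 - 13372) + 2459) = (-8735 + (220 - 580 - 40))/(√9226 + 2459) = (-8735 - 400)/(2459 + √9226) = -9135/(2459 + √9226)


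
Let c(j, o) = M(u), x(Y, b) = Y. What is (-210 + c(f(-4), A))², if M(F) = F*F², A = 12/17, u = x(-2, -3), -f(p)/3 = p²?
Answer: 47524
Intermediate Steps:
f(p) = -3*p²
u = -2
A = 12/17 (A = 12*(1/17) = 12/17 ≈ 0.70588)
M(F) = F³
c(j, o) = -8 (c(j, o) = (-2)³ = -8)
(-210 + c(f(-4), A))² = (-210 - 8)² = (-218)² = 47524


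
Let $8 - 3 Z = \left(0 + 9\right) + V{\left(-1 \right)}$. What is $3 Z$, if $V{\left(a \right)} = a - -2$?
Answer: $-2$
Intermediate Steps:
$V{\left(a \right)} = 2 + a$ ($V{\left(a \right)} = a + 2 = 2 + a$)
$Z = - \frac{2}{3}$ ($Z = \frac{8}{3} - \frac{\left(0 + 9\right) + \left(2 - 1\right)}{3} = \frac{8}{3} - \frac{9 + 1}{3} = \frac{8}{3} - \frac{10}{3} = - \frac{2}{3} \approx -0.66667$)
$3 Z = 3 \left(- \frac{2}{3}\right) = -2$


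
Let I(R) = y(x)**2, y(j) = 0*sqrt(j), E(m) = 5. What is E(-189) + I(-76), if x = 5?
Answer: 5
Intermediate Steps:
y(j) = 0
I(R) = 0 (I(R) = 0**2 = 0)
E(-189) + I(-76) = 5 + 0 = 5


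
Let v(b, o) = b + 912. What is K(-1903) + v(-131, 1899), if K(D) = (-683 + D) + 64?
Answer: -1741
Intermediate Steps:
K(D) = -619 + D
v(b, o) = 912 + b
K(-1903) + v(-131, 1899) = (-619 - 1903) + (912 - 131) = -2522 + 781 = -1741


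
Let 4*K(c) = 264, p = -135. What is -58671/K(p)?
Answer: -19557/22 ≈ -888.95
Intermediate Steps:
K(c) = 66 (K(c) = (¼)*264 = 66)
-58671/K(p) = -58671/66 = -58671*1/66 = -19557/22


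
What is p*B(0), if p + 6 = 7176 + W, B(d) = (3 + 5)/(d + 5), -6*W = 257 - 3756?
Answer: 186076/15 ≈ 12405.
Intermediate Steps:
W = 3499/6 (W = -(257 - 3756)/6 = -⅙*(-3499) = 3499/6 ≈ 583.17)
B(d) = 8/(5 + d)
p = 46519/6 (p = -6 + (7176 + 3499/6) = -6 + 46555/6 = 46519/6 ≈ 7753.2)
p*B(0) = 46519*(8/(5 + 0))/6 = 46519*(8/5)/6 = 46519*(8*(⅕))/6 = (46519/6)*(8/5) = 186076/15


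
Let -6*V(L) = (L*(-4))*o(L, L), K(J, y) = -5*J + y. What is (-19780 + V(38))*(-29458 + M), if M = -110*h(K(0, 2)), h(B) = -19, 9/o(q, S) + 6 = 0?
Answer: 542379024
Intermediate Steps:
o(q, S) = -3/2 (o(q, S) = 9/(-6 + 0) = 9/(-6) = 9*(-1/6) = -3/2)
K(J, y) = y - 5*J
V(L) = -L (V(L) = -L*(-4)*(-3)/(6*2) = -(-4*L)*(-3)/(6*2) = -L)
M = 2090 (M = -110*(-19) = 2090)
(-19780 + V(38))*(-29458 + M) = (-19780 - 1*38)*(-29458 + 2090) = (-19780 - 38)*(-27368) = -19818*(-27368) = 542379024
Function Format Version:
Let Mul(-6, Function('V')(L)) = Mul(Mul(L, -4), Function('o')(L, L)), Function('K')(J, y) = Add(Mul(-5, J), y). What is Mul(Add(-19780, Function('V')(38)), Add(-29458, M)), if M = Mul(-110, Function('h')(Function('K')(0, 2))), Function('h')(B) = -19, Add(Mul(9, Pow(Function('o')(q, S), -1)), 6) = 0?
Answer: 542379024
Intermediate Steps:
Function('o')(q, S) = Rational(-3, 2) (Function('o')(q, S) = Mul(9, Pow(Add(-6, 0), -1)) = Mul(9, Pow(-6, -1)) = Mul(9, Rational(-1, 6)) = Rational(-3, 2))
Function('K')(J, y) = Add(y, Mul(-5, J))
Function('V')(L) = Mul(-1, L) (Function('V')(L) = Mul(Rational(-1, 6), Mul(Mul(L, -4), Rational(-3, 2))) = Mul(Rational(-1, 6), Mul(Mul(-4, L), Rational(-3, 2))) = Mul(Rational(-1, 6), Mul(6, L)) = Mul(-1, L))
M = 2090 (M = Mul(-110, -19) = 2090)
Mul(Add(-19780, Function('V')(38)), Add(-29458, M)) = Mul(Add(-19780, Mul(-1, 38)), Add(-29458, 2090)) = Mul(Add(-19780, -38), -27368) = Mul(-19818, -27368) = 542379024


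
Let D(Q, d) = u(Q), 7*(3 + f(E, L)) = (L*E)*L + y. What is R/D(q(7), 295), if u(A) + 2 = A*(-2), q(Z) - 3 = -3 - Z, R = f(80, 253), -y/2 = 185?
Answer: 5120329/84 ≈ 60956.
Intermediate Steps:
y = -370 (y = -2*185 = -370)
f(E, L) = -391/7 + E*L²/7 (f(E, L) = -3 + ((L*E)*L - 370)/7 = -3 + ((E*L)*L - 370)/7 = -3 + (E*L² - 370)/7 = -3 + (-370 + E*L²)/7 = -3 + (-370/7 + E*L²/7) = -391/7 + E*L²/7)
R = 5120329/7 (R = -391/7 + (⅐)*80*253² = -391/7 + (⅐)*80*64009 = -391/7 + 5120720/7 = 5120329/7 ≈ 7.3148e+5)
q(Z) = -Z (q(Z) = 3 + (-3 - Z) = -Z)
u(A) = -2 - 2*A (u(A) = -2 + A*(-2) = -2 - 2*A)
D(Q, d) = -2 - 2*Q
R/D(q(7), 295) = 5120329/(7*(-2 - (-2)*7)) = 5120329/(7*(-2 - 2*(-7))) = 5120329/(7*(-2 + 14)) = (5120329/7)/12 = (5120329/7)*(1/12) = 5120329/84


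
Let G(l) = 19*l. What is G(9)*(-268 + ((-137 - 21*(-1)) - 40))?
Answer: -72504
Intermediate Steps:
G(9)*(-268 + ((-137 - 21*(-1)) - 40)) = (19*9)*(-268 + ((-137 - 21*(-1)) - 40)) = 171*(-268 + ((-137 + 21) - 40)) = 171*(-268 + (-116 - 40)) = 171*(-268 - 156) = 171*(-424) = -72504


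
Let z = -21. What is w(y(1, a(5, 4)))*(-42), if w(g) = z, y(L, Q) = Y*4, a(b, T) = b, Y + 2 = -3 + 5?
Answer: 882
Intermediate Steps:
Y = 0 (Y = -2 + (-3 + 5) = -2 + 2 = 0)
y(L, Q) = 0 (y(L, Q) = 0*4 = 0)
w(g) = -21
w(y(1, a(5, 4)))*(-42) = -21*(-42) = 882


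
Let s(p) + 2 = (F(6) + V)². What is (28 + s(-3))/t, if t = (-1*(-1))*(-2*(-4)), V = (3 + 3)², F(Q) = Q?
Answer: 895/4 ≈ 223.75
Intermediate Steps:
V = 36 (V = 6² = 36)
s(p) = 1762 (s(p) = -2 + (6 + 36)² = -2 + 42² = -2 + 1764 = 1762)
t = 8 (t = 1*8 = 8)
(28 + s(-3))/t = (28 + 1762)/8 = (⅛)*1790 = 895/4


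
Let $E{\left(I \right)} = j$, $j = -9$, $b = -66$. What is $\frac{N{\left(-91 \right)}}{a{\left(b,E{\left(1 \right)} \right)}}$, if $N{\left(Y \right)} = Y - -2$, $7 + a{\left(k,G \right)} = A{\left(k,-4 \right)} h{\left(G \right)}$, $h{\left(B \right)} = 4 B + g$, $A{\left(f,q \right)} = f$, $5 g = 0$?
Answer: $- \frac{89}{2369} \approx -0.037569$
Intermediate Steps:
$g = 0$ ($g = \frac{1}{5} \cdot 0 = 0$)
$h{\left(B \right)} = 4 B$ ($h{\left(B \right)} = 4 B + 0 = 4 B$)
$E{\left(I \right)} = -9$
$a{\left(k,G \right)} = -7 + 4 G k$ ($a{\left(k,G \right)} = -7 + k 4 G = -7 + 4 G k$)
$N{\left(Y \right)} = 2 + Y$ ($N{\left(Y \right)} = Y + 2 = 2 + Y$)
$\frac{N{\left(-91 \right)}}{a{\left(b,E{\left(1 \right)} \right)}} = \frac{2 - 91}{-7 + 4 \left(-9\right) \left(-66\right)} = - \frac{89}{-7 + 2376} = - \frac{89}{2369}$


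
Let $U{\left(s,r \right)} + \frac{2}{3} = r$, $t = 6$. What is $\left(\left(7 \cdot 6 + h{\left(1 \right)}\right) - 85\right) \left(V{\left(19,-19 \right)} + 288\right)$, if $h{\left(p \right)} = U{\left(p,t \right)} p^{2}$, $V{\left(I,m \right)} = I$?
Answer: $- \frac{34691}{3} \approx -11564.0$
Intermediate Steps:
$U{\left(s,r \right)} = - \frac{2}{3} + r$
$h{\left(p \right)} = \frac{16 p^{2}}{3}$ ($h{\left(p \right)} = \left(- \frac{2}{3} + 6\right) p^{2} = \frac{16 p^{2}}{3}$)
$\left(\left(7 \cdot 6 + h{\left(1 \right)}\right) - 85\right) \left(V{\left(19,-19 \right)} + 288\right) = \left(\left(7 \cdot 6 + \frac{16 \cdot 1^{2}}{3}\right) - 85\right) \left(19 + 288\right) = \left(\left(42 + \frac{16}{3} \cdot 1\right) - 85\right) 307 = \left(\left(42 + \frac{16}{3}\right) - 85\right) 307 = \left(\frac{142}{3} - 85\right) 307 = \left(- \frac{113}{3}\right) 307 = - \frac{34691}{3}$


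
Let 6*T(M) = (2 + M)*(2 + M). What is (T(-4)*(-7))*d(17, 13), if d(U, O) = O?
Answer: -182/3 ≈ -60.667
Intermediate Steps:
T(M) = (2 + M)²/6 (T(M) = ((2 + M)*(2 + M))/6 = (2 + M)²/6)
(T(-4)*(-7))*d(17, 13) = (((2 - 4)²/6)*(-7))*13 = (((⅙)*(-2)²)*(-7))*13 = (((⅙)*4)*(-7))*13 = ((⅔)*(-7))*13 = -14/3*13 = -182/3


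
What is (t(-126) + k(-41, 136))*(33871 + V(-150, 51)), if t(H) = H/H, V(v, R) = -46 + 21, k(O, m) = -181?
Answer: -6092280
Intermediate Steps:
V(v, R) = -25
t(H) = 1
(t(-126) + k(-41, 136))*(33871 + V(-150, 51)) = (1 - 181)*(33871 - 25) = -180*33846 = -6092280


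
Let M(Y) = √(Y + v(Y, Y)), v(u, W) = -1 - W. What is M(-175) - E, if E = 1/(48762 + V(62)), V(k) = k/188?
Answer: -94/4583659 + I ≈ -2.0508e-5 + 1.0*I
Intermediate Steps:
V(k) = k/188 (V(k) = k*(1/188) = k/188)
M(Y) = I (M(Y) = √(Y + (-1 - Y)) = √(-1) = I)
E = 94/4583659 (E = 1/(48762 + (1/188)*62) = 1/(48762 + 31/94) = 1/(4583659/94) = 94/4583659 ≈ 2.0508e-5)
M(-175) - E = I - 1*94/4583659 = I - 94/4583659 = -94/4583659 + I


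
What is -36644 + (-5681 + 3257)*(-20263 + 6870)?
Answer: 32427988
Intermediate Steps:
-36644 + (-5681 + 3257)*(-20263 + 6870) = -36644 - 2424*(-13393) = -36644 + 32464632 = 32427988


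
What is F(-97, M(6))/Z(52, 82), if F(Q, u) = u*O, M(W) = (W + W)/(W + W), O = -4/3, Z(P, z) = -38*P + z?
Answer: 2/2841 ≈ 0.00070398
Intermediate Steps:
Z(P, z) = z - 38*P
O = -4/3 (O = -4*1/3 = -4/3 ≈ -1.3333)
M(W) = 1 (M(W) = (2*W)/((2*W)) = (2*W)*(1/(2*W)) = 1)
F(Q, u) = -4*u/3 (F(Q, u) = u*(-4/3) = -4*u/3)
F(-97, M(6))/Z(52, 82) = (-4/3*1)/(82 - 38*52) = -4/(3*(82 - 1976)) = -4/3/(-1894) = -4/3*(-1/1894) = 2/2841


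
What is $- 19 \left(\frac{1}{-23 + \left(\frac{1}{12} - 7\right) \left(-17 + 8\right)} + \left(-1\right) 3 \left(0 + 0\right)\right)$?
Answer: $- \frac{76}{157} \approx -0.48408$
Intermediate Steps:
$- 19 \left(\frac{1}{-23 + \left(\frac{1}{12} - 7\right) \left(-17 + 8\right)} + \left(-1\right) 3 \left(0 + 0\right)\right) = - 19 \left(\frac{1}{-23 + \left(\frac{1}{12} - 7\right) \left(-9\right)} - 0\right) = - 19 \left(\frac{1}{-23 - - \frac{249}{4}} + 0\right) = - 19 \left(\frac{1}{-23 + \frac{249}{4}} + 0\right) = - 19 \left(\frac{1}{\frac{157}{4}} + 0\right) = - 19 \left(\frac{4}{157} + 0\right) = \left(-19\right) \frac{4}{157} = - \frac{76}{157}$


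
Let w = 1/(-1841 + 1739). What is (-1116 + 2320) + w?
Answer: 122807/102 ≈ 1204.0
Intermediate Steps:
w = -1/102 (w = 1/(-102) = -1/102 ≈ -0.0098039)
(-1116 + 2320) + w = (-1116 + 2320) - 1/102 = 1204 - 1/102 = 122807/102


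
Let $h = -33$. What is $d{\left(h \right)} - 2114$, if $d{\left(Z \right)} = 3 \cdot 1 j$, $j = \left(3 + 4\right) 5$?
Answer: $-2009$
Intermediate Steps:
$j = 35$ ($j = 7 \cdot 5 = 35$)
$d{\left(Z \right)} = 105$ ($d{\left(Z \right)} = 3 \cdot 1 \cdot 35 = 3 \cdot 35 = 105$)
$d{\left(h \right)} - 2114 = 105 - 2114 = -2009$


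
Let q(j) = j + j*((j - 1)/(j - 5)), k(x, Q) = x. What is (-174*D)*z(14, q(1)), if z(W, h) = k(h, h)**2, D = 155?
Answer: -26970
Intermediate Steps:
q(j) = j + j*(-1 + j)/(-5 + j) (q(j) = j + j*((-1 + j)/(-5 + j)) = j + j*(-1 + j)/(-5 + j))
z(W, h) = h**2
(-174*D)*z(14, q(1)) = (-174*155)*(2*1*(-3 + 1)/(-5 + 1))**2 = -26970*1**2 = -26970*1 = -26970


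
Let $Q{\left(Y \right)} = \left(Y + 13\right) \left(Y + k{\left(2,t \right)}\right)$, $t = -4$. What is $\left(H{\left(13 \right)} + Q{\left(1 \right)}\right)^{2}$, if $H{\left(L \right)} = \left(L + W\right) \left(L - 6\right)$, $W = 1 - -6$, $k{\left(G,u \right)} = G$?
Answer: $33124$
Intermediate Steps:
$W = 7$ ($W = 1 + 6 = 7$)
$H{\left(L \right)} = \left(-6 + L\right) \left(7 + L\right)$ ($H{\left(L \right)} = \left(L + 7\right) \left(L - 6\right) = \left(7 + L\right) \left(-6 + L\right) = \left(-6 + L\right) \left(7 + L\right)$)
$Q{\left(Y \right)} = \left(2 + Y\right) \left(13 + Y\right)$ ($Q{\left(Y \right)} = \left(Y + 13\right) \left(Y + 2\right) = \left(13 + Y\right) \left(2 + Y\right) = \left(2 + Y\right) \left(13 + Y\right)$)
$\left(H{\left(13 \right)} + Q{\left(1 \right)}\right)^{2} = \left(\left(-42 + 13 + 13^{2}\right) + \left(26 + 1^{2} + 15 \cdot 1\right)\right)^{2} = \left(\left(-42 + 13 + 169\right) + \left(26 + 1 + 15\right)\right)^{2} = \left(140 + 42\right)^{2} = 182^{2} = 33124$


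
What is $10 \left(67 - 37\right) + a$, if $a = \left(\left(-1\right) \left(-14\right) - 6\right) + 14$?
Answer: $322$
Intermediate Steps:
$a = 22$ ($a = \left(14 - 6\right) + 14 = 8 + 14 = 22$)
$10 \left(67 - 37\right) + a = 10 \left(67 - 37\right) + 22 = 10 \cdot 30 + 22 = 300 + 22 = 322$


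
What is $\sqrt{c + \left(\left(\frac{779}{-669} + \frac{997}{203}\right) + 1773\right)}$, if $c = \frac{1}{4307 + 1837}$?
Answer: $\frac{\sqrt{14913767125059110}}{2897216} \approx 42.151$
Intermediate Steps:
$c = \frac{1}{6144} \approx 0.00016276$
$\sqrt{c + \left(\left(\frac{779}{-669} + \frac{997}{203}\right) + 1773\right)} = \sqrt{\frac{1}{6144} + \left(\left(\frac{779}{-669} + \frac{997}{203}\right) + 1773\right)} = \sqrt{\frac{1}{6144} + \left(\left(779 \left(- \frac{1}{669}\right) + 997 \cdot \frac{1}{203}\right) + 1773\right)} = \sqrt{\frac{1}{6144} + \left(\left(- \frac{779}{669} + \frac{997}{203}\right) + 1773\right)} = \sqrt{\frac{1}{6144} + \left(\frac{508856}{135807} + 1773\right)} = \sqrt{\frac{1}{6144} + \frac{241294667}{135807}} = \sqrt{\frac{164723841095}{92710912}} = \frac{\sqrt{14913767125059110}}{2897216}$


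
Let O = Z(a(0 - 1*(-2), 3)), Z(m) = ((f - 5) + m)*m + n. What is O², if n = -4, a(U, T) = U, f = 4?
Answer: 4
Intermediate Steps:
Z(m) = -4 + m*(-1 + m) (Z(m) = ((4 - 5) + m)*m - 4 = (-1 + m)*m - 4 = m*(-1 + m) - 4 = -4 + m*(-1 + m))
O = -2 (O = -4 + (0 - 1*(-2))² - (0 - 1*(-2)) = -4 + (0 + 2)² - (0 + 2) = -4 + 2² - 1*2 = -4 + 4 - 2 = -2)
O² = (-2)² = 4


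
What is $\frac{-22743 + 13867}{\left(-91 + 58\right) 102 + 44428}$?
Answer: $- \frac{634}{2933} \approx -0.21616$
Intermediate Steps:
$\frac{-22743 + 13867}{\left(-91 + 58\right) 102 + 44428} = - \frac{8876}{\left(-33\right) 102 + 44428} = - \frac{8876}{-3366 + 44428} = - \frac{8876}{41062} = \left(-8876\right) \frac{1}{41062} = - \frac{634}{2933}$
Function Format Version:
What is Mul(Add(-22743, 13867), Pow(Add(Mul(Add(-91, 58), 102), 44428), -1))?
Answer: Rational(-634, 2933) ≈ -0.21616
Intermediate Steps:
Mul(Add(-22743, 13867), Pow(Add(Mul(Add(-91, 58), 102), 44428), -1)) = Mul(-8876, Pow(Add(Mul(-33, 102), 44428), -1)) = Mul(-8876, Pow(Add(-3366, 44428), -1)) = Mul(-8876, Pow(41062, -1)) = Mul(-8876, Rational(1, 41062)) = Rational(-634, 2933)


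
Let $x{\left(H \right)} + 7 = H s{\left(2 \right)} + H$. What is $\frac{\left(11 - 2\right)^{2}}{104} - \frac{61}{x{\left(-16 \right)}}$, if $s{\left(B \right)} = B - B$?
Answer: $\frac{8207}{2392} \approx 3.431$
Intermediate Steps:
$s{\left(B \right)} = 0$
$x{\left(H \right)} = -7 + H$ ($x{\left(H \right)} = -7 + \left(H 0 + H\right) = -7 + \left(0 + H\right) = -7 + H$)
$\frac{\left(11 - 2\right)^{2}}{104} - \frac{61}{x{\left(-16 \right)}} = \frac{\left(11 - 2\right)^{2}}{104} - \frac{61}{-7 - 16} = 9^{2} \cdot \frac{1}{104} - \frac{61}{-23} = 81 \cdot \frac{1}{104} - - \frac{61}{23} = \frac{81}{104} + \frac{61}{23} = \frac{8207}{2392}$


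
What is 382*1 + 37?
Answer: 419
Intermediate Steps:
382*1 + 37 = 382 + 37 = 419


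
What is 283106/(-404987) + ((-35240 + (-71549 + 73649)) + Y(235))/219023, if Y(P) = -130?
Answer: -75480642928/88701467701 ≈ -0.85095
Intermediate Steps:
283106/(-404987) + ((-35240 + (-71549 + 73649)) + Y(235))/219023 = 283106/(-404987) + ((-35240 + (-71549 + 73649)) - 130)/219023 = 283106*(-1/404987) + ((-35240 + 2100) - 130)*(1/219023) = -283106/404987 + (-33140 - 130)*(1/219023) = -283106/404987 - 33270*1/219023 = -283106/404987 - 33270/219023 = -75480642928/88701467701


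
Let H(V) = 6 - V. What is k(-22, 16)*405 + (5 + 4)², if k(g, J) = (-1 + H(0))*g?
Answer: -44469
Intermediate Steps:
k(g, J) = 5*g (k(g, J) = (-1 + (6 - 1*0))*g = (-1 + (6 + 0))*g = (-1 + 6)*g = 5*g)
k(-22, 16)*405 + (5 + 4)² = (5*(-22))*405 + (5 + 4)² = -110*405 + 9² = -44550 + 81 = -44469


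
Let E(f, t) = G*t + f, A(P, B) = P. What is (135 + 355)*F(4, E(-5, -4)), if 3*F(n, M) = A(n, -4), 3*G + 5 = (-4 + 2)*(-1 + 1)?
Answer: 1960/3 ≈ 653.33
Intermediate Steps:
G = -5/3 (G = -5/3 + ((-4 + 2)*(-1 + 1))/3 = -5/3 + (-2*0)/3 = -5/3 + (1/3)*0 = -5/3 + 0 = -5/3 ≈ -1.6667)
E(f, t) = f - 5*t/3 (E(f, t) = -5*t/3 + f = f - 5*t/3)
F(n, M) = n/3
(135 + 355)*F(4, E(-5, -4)) = (135 + 355)*((1/3)*4) = 490*(4/3) = 1960/3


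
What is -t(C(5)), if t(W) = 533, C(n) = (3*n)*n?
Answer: -533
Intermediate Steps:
C(n) = 3*n²
-t(C(5)) = -1*533 = -533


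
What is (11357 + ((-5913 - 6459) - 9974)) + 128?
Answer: -10861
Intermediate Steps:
(11357 + ((-5913 - 6459) - 9974)) + 128 = (11357 + (-12372 - 9974)) + 128 = (11357 - 22346) + 128 = -10989 + 128 = -10861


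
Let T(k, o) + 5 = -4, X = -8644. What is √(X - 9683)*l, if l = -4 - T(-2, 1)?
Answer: 5*I*√18327 ≈ 676.89*I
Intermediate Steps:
T(k, o) = -9 (T(k, o) = -5 - 4 = -9)
l = 5 (l = -4 - 1*(-9) = -4 + 9 = 5)
√(X - 9683)*l = √(-8644 - 9683)*5 = √(-18327)*5 = (I*√18327)*5 = 5*I*√18327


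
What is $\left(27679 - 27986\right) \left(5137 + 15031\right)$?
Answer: $-6191576$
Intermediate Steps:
$\left(27679 - 27986\right) \left(5137 + 15031\right) = \left(-307\right) 20168 = -6191576$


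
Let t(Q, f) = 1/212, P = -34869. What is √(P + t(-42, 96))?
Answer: I*√391788031/106 ≈ 186.73*I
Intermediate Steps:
t(Q, f) = 1/212
√(P + t(-42, 96)) = √(-34869 + 1/212) = √(-7392227/212) = I*√391788031/106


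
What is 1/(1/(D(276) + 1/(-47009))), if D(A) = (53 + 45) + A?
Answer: 17581365/47009 ≈ 374.00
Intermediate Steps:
D(A) = 98 + A
1/(1/(D(276) + 1/(-47009))) = 1/(1/((98 + 276) + 1/(-47009))) = 1/(1/(374 - 1/47009)) = 1/(1/(17581365/47009)) = 1/(47009/17581365) = 17581365/47009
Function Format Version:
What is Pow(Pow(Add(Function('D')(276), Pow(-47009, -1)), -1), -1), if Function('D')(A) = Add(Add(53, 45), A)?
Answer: Rational(17581365, 47009) ≈ 374.00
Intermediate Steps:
Function('D')(A) = Add(98, A)
Pow(Pow(Add(Function('D')(276), Pow(-47009, -1)), -1), -1) = Pow(Pow(Add(Add(98, 276), Pow(-47009, -1)), -1), -1) = Pow(Pow(Add(374, Rational(-1, 47009)), -1), -1) = Pow(Pow(Rational(17581365, 47009), -1), -1) = Pow(Rational(47009, 17581365), -1) = Rational(17581365, 47009)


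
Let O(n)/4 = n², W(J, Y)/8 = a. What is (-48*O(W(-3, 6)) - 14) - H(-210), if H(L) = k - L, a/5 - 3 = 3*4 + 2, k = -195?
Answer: -88780829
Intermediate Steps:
a = 85 (a = 15 + 5*(3*4 + 2) = 15 + 5*(12 + 2) = 15 + 5*14 = 15 + 70 = 85)
W(J, Y) = 680 (W(J, Y) = 8*85 = 680)
O(n) = 4*n²
H(L) = -195 - L
(-48*O(W(-3, 6)) - 14) - H(-210) = (-192*680² - 14) - (-195 - 1*(-210)) = (-192*462400 - 14) - (-195 + 210) = (-48*1849600 - 14) - 1*15 = (-88780800 - 14) - 15 = -88780814 - 15 = -88780829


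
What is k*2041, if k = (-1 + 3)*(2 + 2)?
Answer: 16328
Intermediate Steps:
k = 8 (k = 2*4 = 8)
k*2041 = 8*2041 = 16328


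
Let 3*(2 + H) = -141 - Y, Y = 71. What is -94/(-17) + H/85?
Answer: 1192/255 ≈ 4.6745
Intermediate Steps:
H = -218/3 (H = -2 + (-141 - 1*71)/3 = -2 + (-141 - 71)/3 = -2 + (1/3)*(-212) = -2 - 212/3 = -218/3 ≈ -72.667)
-94/(-17) + H/85 = -94/(-17) - 218/3/85 = -94*(-1/17) - 218/3*1/85 = 94/17 - 218/255 = 1192/255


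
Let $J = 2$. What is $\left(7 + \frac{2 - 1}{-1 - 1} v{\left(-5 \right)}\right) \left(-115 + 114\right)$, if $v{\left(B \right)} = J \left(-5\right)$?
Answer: $-12$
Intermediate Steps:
$v{\left(B \right)} = -10$ ($v{\left(B \right)} = 2 \left(-5\right) = -10$)
$\left(7 + \frac{2 - 1}{-1 - 1} v{\left(-5 \right)}\right) \left(-115 + 114\right) = \left(7 + \frac{2 - 1}{-1 - 1} \left(-10\right)\right) \left(-115 + 114\right) = \left(7 + 1 \frac{1}{-2} \left(-10\right)\right) \left(-1\right) = \left(7 + 1 \left(- \frac{1}{2}\right) \left(-10\right)\right) \left(-1\right) = \left(7 - -5\right) \left(-1\right) = \left(7 + 5\right) \left(-1\right) = 12 \left(-1\right) = -12$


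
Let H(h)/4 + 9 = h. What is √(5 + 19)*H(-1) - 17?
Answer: -17 - 80*√6 ≈ -212.96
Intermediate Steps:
H(h) = -36 + 4*h
√(5 + 19)*H(-1) - 17 = √(5 + 19)*(-36 + 4*(-1)) - 17 = √24*(-36 - 4) - 17 = (2*√6)*(-40) - 17 = -80*√6 - 17 = -17 - 80*√6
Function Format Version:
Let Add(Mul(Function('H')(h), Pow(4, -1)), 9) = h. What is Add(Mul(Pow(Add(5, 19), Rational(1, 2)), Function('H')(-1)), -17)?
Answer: Add(-17, Mul(-80, Pow(6, Rational(1, 2)))) ≈ -212.96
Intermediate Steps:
Function('H')(h) = Add(-36, Mul(4, h))
Add(Mul(Pow(Add(5, 19), Rational(1, 2)), Function('H')(-1)), -17) = Add(Mul(Pow(Add(5, 19), Rational(1, 2)), Add(-36, Mul(4, -1))), -17) = Add(Mul(Pow(24, Rational(1, 2)), Add(-36, -4)), -17) = Add(Mul(Mul(2, Pow(6, Rational(1, 2))), -40), -17) = Add(Mul(-80, Pow(6, Rational(1, 2))), -17) = Add(-17, Mul(-80, Pow(6, Rational(1, 2))))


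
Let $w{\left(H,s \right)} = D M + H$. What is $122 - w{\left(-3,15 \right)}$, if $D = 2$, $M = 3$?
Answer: $119$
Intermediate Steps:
$w{\left(H,s \right)} = 6 + H$ ($w{\left(H,s \right)} = 2 \cdot 3 + H = 6 + H$)
$122 - w{\left(-3,15 \right)} = 122 - \left(6 - 3\right) = 122 - 3 = 119$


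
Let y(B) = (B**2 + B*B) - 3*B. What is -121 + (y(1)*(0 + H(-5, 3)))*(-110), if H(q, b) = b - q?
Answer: 759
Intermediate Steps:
y(B) = -3*B + 2*B**2 (y(B) = (B**2 + B**2) - 3*B = 2*B**2 - 3*B = -3*B + 2*B**2)
-121 + (y(1)*(0 + H(-5, 3)))*(-110) = -121 + ((1*(-3 + 2*1))*(0 + (3 - 1*(-5))))*(-110) = -121 + ((1*(-3 + 2))*(0 + (3 + 5)))*(-110) = -121 + ((1*(-1))*(0 + 8))*(-110) = -121 - 1*8*(-110) = -121 - 8*(-110) = -121 + 880 = 759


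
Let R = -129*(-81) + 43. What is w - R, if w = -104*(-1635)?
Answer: 159548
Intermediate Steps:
w = 170040
R = 10492 (R = 10449 + 43 = 10492)
w - R = 170040 - 1*10492 = 170040 - 10492 = 159548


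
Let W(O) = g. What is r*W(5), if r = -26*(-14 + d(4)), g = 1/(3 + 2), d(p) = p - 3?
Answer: 338/5 ≈ 67.600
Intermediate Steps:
d(p) = -3 + p
g = 1/5 ≈ 0.20000
W(O) = 1/5
r = 338 (r = -26*(-14 + (-3 + 4)) = -26*(-14 + 1) = -26*(-13) = 338)
r*W(5) = 338*(1/5) = 338/5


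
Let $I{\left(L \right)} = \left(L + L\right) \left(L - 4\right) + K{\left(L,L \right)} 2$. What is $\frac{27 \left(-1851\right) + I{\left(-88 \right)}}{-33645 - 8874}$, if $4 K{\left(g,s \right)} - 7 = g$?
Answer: $\frac{67651}{85038} \approx 0.79554$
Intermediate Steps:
$K{\left(g,s \right)} = \frac{7}{4} + \frac{g}{4}$
$I{\left(L \right)} = \frac{7}{2} + \frac{L}{2} + 2 L \left(-4 + L\right)$ ($I{\left(L \right)} = \left(L + L\right) \left(L - 4\right) + \left(\frac{7}{4} + \frac{L}{4}\right) 2 = 2 L \left(-4 + L\right) + \left(\frac{7}{2} + \frac{L}{2}\right) = \frac{7}{2} + \frac{L}{2} + 2 L \left(-4 + L\right)$)
$\frac{27 \left(-1851\right) + I{\left(-88 \right)}}{-33645 - 8874} = \frac{27 \left(-1851\right) + \left(\frac{7}{2} + 2 \left(-88\right)^{2} - -660\right)}{-33645 - 8874} = \frac{-49977 + \left(\frac{7}{2} + 2 \cdot 7744 + 660\right)}{-42519} = \left(-49977 + \left(\frac{7}{2} + 15488 + 660\right)\right) \left(- \frac{1}{42519}\right) = \left(-49977 + \frac{32303}{2}\right) \left(- \frac{1}{42519}\right) = \left(- \frac{67651}{2}\right) \left(- \frac{1}{42519}\right) = \frac{67651}{85038}$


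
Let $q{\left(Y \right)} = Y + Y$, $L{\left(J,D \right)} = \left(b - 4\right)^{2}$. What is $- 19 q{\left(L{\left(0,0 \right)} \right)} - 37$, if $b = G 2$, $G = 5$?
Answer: $-1405$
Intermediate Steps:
$b = 10$ ($b = 5 \cdot 2 = 10$)
$L{\left(J,D \right)} = 36$ ($L{\left(J,D \right)} = \left(10 - 4\right)^{2} = 6^{2} = 36$)
$q{\left(Y \right)} = 2 Y$
$- 19 q{\left(L{\left(0,0 \right)} \right)} - 37 = - 19 \cdot 2 \cdot 36 - 37 = \left(-19\right) 72 - 37 = -1368 - 37 = -1405$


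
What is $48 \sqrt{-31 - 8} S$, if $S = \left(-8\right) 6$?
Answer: $- 2304 i \sqrt{39} \approx - 14388.0 i$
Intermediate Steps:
$S = -48$
$48 \sqrt{-31 - 8} S = 48 \sqrt{-31 - 8} \left(-48\right) = 48 \sqrt{-39} \left(-48\right) = 48 i \sqrt{39} \left(-48\right) = - 2304 i \sqrt{39}$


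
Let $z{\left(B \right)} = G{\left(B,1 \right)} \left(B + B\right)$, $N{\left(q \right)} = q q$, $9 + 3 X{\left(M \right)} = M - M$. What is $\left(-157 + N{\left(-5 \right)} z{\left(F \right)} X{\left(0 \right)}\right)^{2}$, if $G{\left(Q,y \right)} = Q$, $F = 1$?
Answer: $94249$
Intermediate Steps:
$X{\left(M \right)} = -3$ ($X{\left(M \right)} = -3 + \frac{M - M}{3} = -3 + \frac{1}{3} \cdot 0 = -3 + 0 = -3$)
$N{\left(q \right)} = q^{2}$
$z{\left(B \right)} = 2 B^{2}$ ($z{\left(B \right)} = B \left(B + B\right) = B 2 B = 2 B^{2}$)
$\left(-157 + N{\left(-5 \right)} z{\left(F \right)} X{\left(0 \right)}\right)^{2} = \left(-157 + \left(-5\right)^{2} \cdot 2 \cdot 1^{2} \left(-3\right)\right)^{2} = \left(-157 + 25 \cdot 2 \cdot 1 \left(-3\right)\right)^{2} = \left(-157 + 25 \cdot 2 \left(-3\right)\right)^{2} = \left(-157 + 50 \left(-3\right)\right)^{2} = \left(-157 - 150\right)^{2} = \left(-307\right)^{2} = 94249$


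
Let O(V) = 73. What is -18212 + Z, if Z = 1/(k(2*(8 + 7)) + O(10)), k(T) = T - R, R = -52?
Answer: -2822859/155 ≈ -18212.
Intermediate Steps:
k(T) = 52 + T (k(T) = T - 1*(-52) = T + 52 = 52 + T)
Z = 1/155 (Z = 1/((52 + 2*(8 + 7)) + 73) = 1/((52 + 2*15) + 73) = 1/((52 + 30) + 73) = 1/(82 + 73) = 1/155 ≈ 0.0064516)
-18212 + Z = -18212 + 1/155 = -2822859/155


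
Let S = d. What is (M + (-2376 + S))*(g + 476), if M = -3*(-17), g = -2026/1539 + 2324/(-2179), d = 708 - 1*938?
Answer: -4058018776630/3353481 ≈ -1.2101e+6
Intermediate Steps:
d = -230 (d = 708 - 938 = -230)
g = -7991290/3353481 (g = -2026*1/1539 + 2324*(-1/2179) = -2026/1539 - 2324/2179 = -7991290/3353481 ≈ -2.3830)
S = -230
M = 51
(M + (-2376 + S))*(g + 476) = (51 + (-2376 - 230))*(-7991290/3353481 + 476) = (51 - 2606)*(1588265666/3353481) = -2555*1588265666/3353481 = -4058018776630/3353481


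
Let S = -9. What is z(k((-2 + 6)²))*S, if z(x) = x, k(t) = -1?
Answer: 9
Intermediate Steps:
z(k((-2 + 6)²))*S = -1*(-9) = 9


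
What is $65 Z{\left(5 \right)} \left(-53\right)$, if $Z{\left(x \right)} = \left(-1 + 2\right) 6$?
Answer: $-20670$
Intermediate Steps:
$Z{\left(x \right)} = 6$ ($Z{\left(x \right)} = 1 \cdot 6 = 6$)
$65 Z{\left(5 \right)} \left(-53\right) = 65 \cdot 6 \left(-53\right) = 390 \left(-53\right) = -20670$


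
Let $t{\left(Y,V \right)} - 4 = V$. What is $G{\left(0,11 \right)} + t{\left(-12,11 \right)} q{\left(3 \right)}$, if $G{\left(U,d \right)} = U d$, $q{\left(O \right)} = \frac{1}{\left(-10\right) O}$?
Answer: $- \frac{1}{2} \approx -0.5$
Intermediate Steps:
$t{\left(Y,V \right)} = 4 + V$
$q{\left(O \right)} = - \frac{1}{10 O}$
$G{\left(0,11 \right)} + t{\left(-12,11 \right)} q{\left(3 \right)} = 0 \cdot 11 + \left(4 + 11\right) \left(- \frac{1}{10 \cdot 3}\right) = 0 + 15 \left(\left(- \frac{1}{10}\right) \frac{1}{3}\right) = 0 + 15 \left(- \frac{1}{30}\right) = 0 - \frac{1}{2} = - \frac{1}{2}$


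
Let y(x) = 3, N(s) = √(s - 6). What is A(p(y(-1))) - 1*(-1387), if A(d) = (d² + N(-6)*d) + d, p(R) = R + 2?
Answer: 1417 + 10*I*√3 ≈ 1417.0 + 17.32*I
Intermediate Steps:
N(s) = √(-6 + s)
p(R) = 2 + R
A(d) = d + d² + 2*I*d*√3 (A(d) = (d² + √(-6 - 6)*d) + d = (d² + √(-12)*d) + d = (d² + (2*I*√3)*d) + d = (d² + 2*I*d*√3) + d = d + d² + 2*I*d*√3)
A(p(y(-1))) - 1*(-1387) = (2 + 3)*(1 + (2 + 3) + 2*I*√3) - 1*(-1387) = 5*(1 + 5 + 2*I*√3) + 1387 = 5*(6 + 2*I*√3) + 1387 = (30 + 10*I*√3) + 1387 = 1417 + 10*I*√3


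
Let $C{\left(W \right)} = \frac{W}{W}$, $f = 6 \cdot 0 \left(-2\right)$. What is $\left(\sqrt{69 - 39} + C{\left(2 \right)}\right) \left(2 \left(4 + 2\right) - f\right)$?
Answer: $12 + 12 \sqrt{30} \approx 77.727$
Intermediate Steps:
$f = 0$ ($f = 0 \left(-2\right) = 0$)
$C{\left(W \right)} = 1$
$\left(\sqrt{69 - 39} + C{\left(2 \right)}\right) \left(2 \left(4 + 2\right) - f\right) = \left(\sqrt{69 - 39} + 1\right) \left(2 \left(4 + 2\right) - 0\right) = \left(\sqrt{30} + 1\right) \left(2 \cdot 6 + 0\right) = \left(1 + \sqrt{30}\right) \left(12 + 0\right) = \left(1 + \sqrt{30}\right) 12 = 12 + 12 \sqrt{30}$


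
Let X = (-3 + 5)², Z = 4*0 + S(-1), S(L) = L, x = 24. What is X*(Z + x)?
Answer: 92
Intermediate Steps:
Z = -1 (Z = 4*0 - 1 = 0 - 1 = -1)
X = 4 (X = 2² = 4)
X*(Z + x) = 4*(-1 + 24) = 4*23 = 92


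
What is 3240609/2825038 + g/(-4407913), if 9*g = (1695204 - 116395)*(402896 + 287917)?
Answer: -342336935510597677/12452521725694 ≈ -27491.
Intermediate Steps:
g = 121184642413 (g = ((1695204 - 116395)*(402896 + 287917))/9 = (1578809*690813)/9 = (⅑)*1090661781717 = 121184642413)
3240609/2825038 + g/(-4407913) = 3240609/2825038 + 121184642413/(-4407913) = 3240609*(1/2825038) + 121184642413*(-1/4407913) = 3240609/2825038 - 121184642413/4407913 = -342336935510597677/12452521725694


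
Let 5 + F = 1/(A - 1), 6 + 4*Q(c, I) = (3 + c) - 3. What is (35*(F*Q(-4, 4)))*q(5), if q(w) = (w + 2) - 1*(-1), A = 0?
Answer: 4200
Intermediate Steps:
Q(c, I) = -3/2 + c/4 (Q(c, I) = -3/2 + ((3 + c) - 3)/4 = -3/2 + c/4)
q(w) = 3 + w (q(w) = (2 + w) + 1 = 3 + w)
F = -6 (F = -5 + 1/(0 - 1) = -5 + 1/(-1) = -5 - 1 = -6)
(35*(F*Q(-4, 4)))*q(5) = (35*(-6*(-3/2 + (1/4)*(-4))))*(3 + 5) = (35*(-6*(-3/2 - 1)))*8 = (35*(-6*(-5/2)))*8 = (35*15)*8 = 525*8 = 4200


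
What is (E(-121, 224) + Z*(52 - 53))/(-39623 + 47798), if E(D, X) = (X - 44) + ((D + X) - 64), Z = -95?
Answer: 314/8175 ≈ 0.038410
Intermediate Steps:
E(D, X) = -108 + D + 2*X (E(D, X) = (-44 + X) + (-64 + D + X) = -108 + D + 2*X)
(E(-121, 224) + Z*(52 - 53))/(-39623 + 47798) = ((-108 - 121 + 2*224) - 95*(52 - 53))/(-39623 + 47798) = ((-108 - 121 + 448) - 95*(-1))/8175 = (219 + 95)*(1/8175) = 314*(1/8175) = 314/8175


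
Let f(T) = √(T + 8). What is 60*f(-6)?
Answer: 60*√2 ≈ 84.853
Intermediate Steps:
f(T) = √(8 + T)
60*f(-6) = 60*√(8 - 6) = 60*√2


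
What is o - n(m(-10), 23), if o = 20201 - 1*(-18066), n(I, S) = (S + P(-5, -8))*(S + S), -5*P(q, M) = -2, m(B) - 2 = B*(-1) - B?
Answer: 185953/5 ≈ 37191.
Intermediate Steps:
m(B) = 2 - 2*B (m(B) = 2 + (B*(-1) - B) = 2 + (-B - B) = 2 - 2*B)
P(q, M) = 2/5 (P(q, M) = -1/5*(-2) = 2/5)
n(I, S) = 2*S*(2/5 + S) (n(I, S) = (S + 2/5)*(S + S) = (2/5 + S)*(2*S) = 2*S*(2/5 + S))
o = 38267 (o = 20201 + 18066 = 38267)
o - n(m(-10), 23) = 38267 - 2*23*(2 + 5*23)/5 = 38267 - 2*23*(2 + 115)/5 = 38267 - 2*23*117/5 = 38267 - 1*5382/5 = 38267 - 5382/5 = 185953/5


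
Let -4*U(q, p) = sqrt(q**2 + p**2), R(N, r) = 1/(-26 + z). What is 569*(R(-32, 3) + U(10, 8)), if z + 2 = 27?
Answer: -569 - 569*sqrt(41)/2 ≈ -2390.7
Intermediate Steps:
z = 25 (z = -2 + 27 = 25)
R(N, r) = -1 (R(N, r) = 1/(-26 + 25) = 1/(-1) = -1)
U(q, p) = -sqrt(p**2 + q**2)/4 (U(q, p) = -sqrt(q**2 + p**2)/4 = -sqrt(p**2 + q**2)/4)
569*(R(-32, 3) + U(10, 8)) = 569*(-1 - sqrt(8**2 + 10**2)/4) = 569*(-1 - sqrt(64 + 100)/4) = 569*(-1 - sqrt(41)/2) = -569 - 569*sqrt(41)/2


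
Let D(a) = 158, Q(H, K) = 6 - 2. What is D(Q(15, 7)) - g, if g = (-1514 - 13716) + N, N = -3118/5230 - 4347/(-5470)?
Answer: 8804315269/572162 ≈ 15388.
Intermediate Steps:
Q(H, K) = 4
N = 113587/572162 (N = -3118*1/5230 - 4347*(-1/5470) = -1559/2615 + 4347/5470 = 113587/572162 ≈ 0.19852)
g = -8713913673/572162 (g = (-1514 - 13716) + 113587/572162 = -15230 + 113587/572162 = -8713913673/572162 ≈ -15230.)
D(Q(15, 7)) - g = 158 - 1*(-8713913673/572162) = 158 + 8713913673/572162 = 8804315269/572162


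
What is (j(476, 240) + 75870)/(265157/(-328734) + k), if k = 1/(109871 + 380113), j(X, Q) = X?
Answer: -2049564360324096/21653726459 ≈ -94652.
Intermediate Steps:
k = 1/489984 ≈ 2.0409e-6
(j(476, 240) + 75870)/(265157/(-328734) + k) = (476 + 75870)/(265157/(-328734) + 1/489984) = 76346/(265157*(-1/328734) + 1/489984) = 76346/(-265157/328734 + 1/489984) = 76346/(-21653726459/26845733376) = 76346*(-26845733376/21653726459) = -2049564360324096/21653726459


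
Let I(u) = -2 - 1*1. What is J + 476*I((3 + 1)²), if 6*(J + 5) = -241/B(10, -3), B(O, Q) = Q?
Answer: -25553/18 ≈ -1419.6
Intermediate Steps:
I(u) = -3 (I(u) = -2 - 1 = -3)
J = 151/18 (J = -5 + (-241/(-3))/6 = -5 + (-241*(-⅓))/6 = -5 + (⅙)*(241/3) = -5 + 241/18 = 151/18 ≈ 8.3889)
J + 476*I((3 + 1)²) = 151/18 + 476*(-3) = 151/18 - 1428 = -25553/18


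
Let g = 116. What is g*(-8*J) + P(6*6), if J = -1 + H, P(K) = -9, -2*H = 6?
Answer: 3703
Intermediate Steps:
H = -3 (H = -½*6 = -3)
J = -4 (J = -1 - 3 = -4)
g*(-8*J) + P(6*6) = 116*(-8*(-4)) - 9 = 116*32 - 9 = 3712 - 9 = 3703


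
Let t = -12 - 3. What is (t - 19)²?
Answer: 1156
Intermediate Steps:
t = -15
(t - 19)² = (-15 - 19)² = (-34)² = 1156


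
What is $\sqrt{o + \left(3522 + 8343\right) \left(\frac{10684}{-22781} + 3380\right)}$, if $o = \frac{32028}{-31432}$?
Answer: $\frac{\sqrt{1284972356201966159376594}}{179013098} \approx 6332.3$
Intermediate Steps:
$o = - \frac{8007}{7858}$ ($o = 32028 \left(- \frac{1}{31432}\right) = - \frac{8007}{7858} \approx -1.019$)
$\sqrt{o + \left(3522 + 8343\right) \left(\frac{10684}{-22781} + 3380\right)} = \sqrt{- \frac{8007}{7858} + \left(3522 + 8343\right) \left(\frac{10684}{-22781} + 3380\right)} = \sqrt{- \frac{8007}{7858} + 11865 \left(10684 \left(- \frac{1}{22781}\right) + 3380\right)} = \sqrt{- \frac{8007}{7858} + 11865 \left(- \frac{10684}{22781} + 3380\right)} = \sqrt{- \frac{8007}{7858} + 11865 \cdot \frac{76989096}{22781}} = \sqrt{- \frac{8007}{7858} + \frac{913475624040}{22781}} = \sqrt{\frac{7178091271298853}{179013098}} = \frac{\sqrt{1284972356201966159376594}}{179013098}$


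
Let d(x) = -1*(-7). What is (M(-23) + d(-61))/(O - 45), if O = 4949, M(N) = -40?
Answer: -33/4904 ≈ -0.0067292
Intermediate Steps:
d(x) = 7
(M(-23) + d(-61))/(O - 45) = (-40 + 7)/(4949 - 45) = -33/4904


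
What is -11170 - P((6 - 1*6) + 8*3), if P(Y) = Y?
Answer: -11194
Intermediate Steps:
-11170 - P((6 - 1*6) + 8*3) = -11170 - ((6 - 1*6) + 8*3) = -11170 - ((6 - 6) + 24) = -11170 - (0 + 24) = -11170 - 1*24 = -11170 - 24 = -11194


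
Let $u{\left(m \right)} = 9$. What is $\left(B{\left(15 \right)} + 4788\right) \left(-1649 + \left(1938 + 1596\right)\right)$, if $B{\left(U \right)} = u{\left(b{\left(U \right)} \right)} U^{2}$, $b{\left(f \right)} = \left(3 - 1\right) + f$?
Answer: $12842505$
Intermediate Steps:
$b{\left(f \right)} = 2 + f$
$B{\left(U \right)} = 9 U^{2}$
$\left(B{\left(15 \right)} + 4788\right) \left(-1649 + \left(1938 + 1596\right)\right) = \left(9 \cdot 15^{2} + 4788\right) \left(-1649 + \left(1938 + 1596\right)\right) = \left(9 \cdot 225 + 4788\right) \left(-1649 + 3534\right) = \left(2025 + 4788\right) 1885 = 6813 \cdot 1885 = 12842505$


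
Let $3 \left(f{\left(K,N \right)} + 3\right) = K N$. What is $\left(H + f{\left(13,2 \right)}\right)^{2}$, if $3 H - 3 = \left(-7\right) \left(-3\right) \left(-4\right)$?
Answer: $\frac{4096}{9} \approx 455.11$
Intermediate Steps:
$f{\left(K,N \right)} = -3 + \frac{K N}{3}$
$H = -27$ ($H = 1 + \frac{\left(-7\right) \left(-3\right) \left(-4\right)}{3} = 1 + \frac{21 \left(-4\right)}{3} = 1 + \frac{1}{3} \left(-84\right) = 1 - 28 = -27$)
$\left(H + f{\left(13,2 \right)}\right)^{2} = \left(-27 - \left(3 - \frac{26}{3}\right)\right)^{2} = \left(-27 + \left(-3 + \frac{26}{3}\right)\right)^{2} = \left(-27 + \frac{17}{3}\right)^{2} = \left(- \frac{64}{3}\right)^{2} = \frac{4096}{9}$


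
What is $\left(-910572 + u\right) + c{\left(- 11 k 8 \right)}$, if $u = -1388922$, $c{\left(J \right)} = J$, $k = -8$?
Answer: $-2298790$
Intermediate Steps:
$\left(-910572 + u\right) + c{\left(- 11 k 8 \right)} = \left(-910572 - 1388922\right) + \left(-11\right) \left(-8\right) 8 = -2299494 + 88 \cdot 8 = -2299494 + 704 = -2298790$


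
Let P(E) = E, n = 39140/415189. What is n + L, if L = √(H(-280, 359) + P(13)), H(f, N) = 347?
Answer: 39140/415189 + 6*√10 ≈ 19.068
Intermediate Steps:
n = 39140/415189 (n = 39140*(1/415189) = 39140/415189 ≈ 0.094270)
L = 6*√10 (L = √(347 + 13) = √360 = 6*√10 ≈ 18.974)
n + L = 39140/415189 + 6*√10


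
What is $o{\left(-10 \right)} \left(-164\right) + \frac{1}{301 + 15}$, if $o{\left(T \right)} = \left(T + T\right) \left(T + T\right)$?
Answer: $- \frac{20729599}{316} \approx -65600.0$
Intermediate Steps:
$o{\left(T \right)} = 4 T^{2}$ ($o{\left(T \right)} = 2 T 2 T = 4 T^{2}$)
$o{\left(-10 \right)} \left(-164\right) + \frac{1}{301 + 15} = 4 \left(-10\right)^{2} \left(-164\right) + \frac{1}{301 + 15} = 4 \cdot 100 \left(-164\right) + \frac{1}{316} = 400 \left(-164\right) + \frac{1}{316} = -65600 + \frac{1}{316} = - \frac{20729599}{316}$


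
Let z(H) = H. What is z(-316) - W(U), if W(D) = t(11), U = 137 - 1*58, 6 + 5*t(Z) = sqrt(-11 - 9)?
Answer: -1574/5 - 2*I*sqrt(5)/5 ≈ -314.8 - 0.89443*I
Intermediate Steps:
t(Z) = -6/5 + 2*I*sqrt(5)/5 (t(Z) = -6/5 + sqrt(-11 - 9)/5 = -6/5 + sqrt(-20)/5 = -6/5 + (2*I*sqrt(5))/5 = -6/5 + 2*I*sqrt(5)/5)
U = 79 (U = 137 - 58 = 79)
W(D) = -6/5 + 2*I*sqrt(5)/5
z(-316) - W(U) = -316 - (-6/5 + 2*I*sqrt(5)/5) = -316 + (6/5 - 2*I*sqrt(5)/5) = -1574/5 - 2*I*sqrt(5)/5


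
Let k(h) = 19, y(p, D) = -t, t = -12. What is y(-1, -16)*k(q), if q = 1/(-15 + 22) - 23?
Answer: 228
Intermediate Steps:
y(p, D) = 12 (y(p, D) = -1*(-12) = 12)
q = -160/7 (q = 1/7 - 23 = ⅐ - 23 = -160/7 ≈ -22.857)
y(-1, -16)*k(q) = 12*19 = 228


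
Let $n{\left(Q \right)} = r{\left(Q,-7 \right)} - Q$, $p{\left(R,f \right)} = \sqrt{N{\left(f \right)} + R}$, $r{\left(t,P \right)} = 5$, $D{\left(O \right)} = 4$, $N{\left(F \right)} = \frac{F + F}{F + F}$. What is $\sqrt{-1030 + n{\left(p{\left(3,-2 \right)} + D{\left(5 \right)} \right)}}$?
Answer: $i \sqrt{1031} \approx 32.109 i$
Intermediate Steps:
$N{\left(F \right)} = 1$ ($N{\left(F \right)} = \frac{2 F}{2 F} = 2 F \frac{1}{2 F} = 1$)
$p{\left(R,f \right)} = \sqrt{1 + R}$
$n{\left(Q \right)} = 5 - Q$
$\sqrt{-1030 + n{\left(p{\left(3,-2 \right)} + D{\left(5 \right)} \right)}} = \sqrt{-1030 + \left(5 - \left(\sqrt{1 + 3} + 4\right)\right)} = \sqrt{-1030 + \left(5 - \left(\sqrt{4} + 4\right)\right)} = \sqrt{-1030 + \left(5 - \left(2 + 4\right)\right)} = \sqrt{-1030 + \left(5 - 6\right)} = \sqrt{-1030 - 1} = \sqrt{-1031} = i \sqrt{1031}$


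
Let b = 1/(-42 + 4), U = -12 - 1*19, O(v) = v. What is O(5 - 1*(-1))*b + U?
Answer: -592/19 ≈ -31.158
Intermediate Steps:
U = -31 (U = -12 - 19 = -31)
b = -1/38 (b = 1/(-38) = -1/38 ≈ -0.026316)
O(5 - 1*(-1))*b + U = (5 - 1*(-1))*(-1/38) - 31 = (5 + 1)*(-1/38) - 31 = 6*(-1/38) - 31 = -3/19 - 31 = -592/19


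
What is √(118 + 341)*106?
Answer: 318*√51 ≈ 2271.0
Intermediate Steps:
√(118 + 341)*106 = √459*106 = (3*√51)*106 = 318*√51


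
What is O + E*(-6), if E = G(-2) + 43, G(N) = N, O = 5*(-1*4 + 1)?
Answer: -261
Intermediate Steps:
O = -15 (O = 5*(-4 + 1) = 5*(-3) = -15)
E = 41 (E = -2 + 43 = 41)
O + E*(-6) = -15 + 41*(-6) = -15 - 246 = -261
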